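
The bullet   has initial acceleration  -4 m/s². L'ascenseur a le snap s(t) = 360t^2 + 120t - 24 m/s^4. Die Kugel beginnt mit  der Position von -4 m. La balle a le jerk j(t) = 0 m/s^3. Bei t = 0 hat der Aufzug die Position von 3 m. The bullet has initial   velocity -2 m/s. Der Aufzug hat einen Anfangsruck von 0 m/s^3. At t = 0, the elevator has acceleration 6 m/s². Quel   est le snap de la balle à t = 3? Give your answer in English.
We must differentiate our jerk equation j(t) = 0 1 time. Differentiating jerk, we get snap: s(t) = 0. Using s(t) = 0 and substituting t = 3, we find s = 0.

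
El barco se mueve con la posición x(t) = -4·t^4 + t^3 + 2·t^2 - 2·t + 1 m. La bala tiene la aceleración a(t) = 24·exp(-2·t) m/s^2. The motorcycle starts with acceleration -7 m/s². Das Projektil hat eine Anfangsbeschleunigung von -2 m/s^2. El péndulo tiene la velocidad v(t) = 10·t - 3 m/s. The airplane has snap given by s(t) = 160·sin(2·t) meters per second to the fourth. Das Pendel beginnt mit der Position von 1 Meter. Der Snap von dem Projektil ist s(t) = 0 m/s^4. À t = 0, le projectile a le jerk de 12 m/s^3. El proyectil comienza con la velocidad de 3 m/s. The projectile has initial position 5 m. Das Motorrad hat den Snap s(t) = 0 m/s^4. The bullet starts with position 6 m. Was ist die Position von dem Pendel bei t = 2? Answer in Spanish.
Necesitamos integrar nuestra ecuación de la velocidad v(t) = 10·t - 3 1 vez. Integrando la velocidad y usando la condición inicial x(0) = 1, obtenemos x(t) = 5·t^2 - 3·t + 1. Tenemos la posición x(t) = 5·t^2 - 3·t + 1. Sustituyendo t = 2: x(2) = 15.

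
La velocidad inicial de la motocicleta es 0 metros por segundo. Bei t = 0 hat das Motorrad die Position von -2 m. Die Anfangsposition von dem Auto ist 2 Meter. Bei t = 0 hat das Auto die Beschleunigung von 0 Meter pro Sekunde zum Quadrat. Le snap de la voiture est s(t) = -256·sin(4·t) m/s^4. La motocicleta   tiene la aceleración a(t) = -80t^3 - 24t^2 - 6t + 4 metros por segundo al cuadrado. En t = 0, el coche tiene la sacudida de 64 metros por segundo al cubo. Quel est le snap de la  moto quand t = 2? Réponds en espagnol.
Para resolver esto, necesitamos tomar 2 derivadas de nuestra ecuación de la aceleración a(t) = -80·t^3 - 24·t^2 - 6·t + 4. Derivando la aceleración, obtenemos la sacudida: j(t) = -240·t^2 - 48·t - 6. Derivando la sacudida, obtenemos el snap: s(t) = -480·t - 48. De la ecuación del snap s(t) = -480·t - 48, sustituimos t = 2 para obtener s = -1008.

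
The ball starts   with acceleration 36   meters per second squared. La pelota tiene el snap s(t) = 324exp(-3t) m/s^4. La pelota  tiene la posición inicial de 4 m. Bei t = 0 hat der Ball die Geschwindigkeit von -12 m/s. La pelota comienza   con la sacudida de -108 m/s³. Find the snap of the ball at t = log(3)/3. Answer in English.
From the given snap equation s(t) = 324·exp(-3·t), we substitute t = log(3)/3 to get s = 108.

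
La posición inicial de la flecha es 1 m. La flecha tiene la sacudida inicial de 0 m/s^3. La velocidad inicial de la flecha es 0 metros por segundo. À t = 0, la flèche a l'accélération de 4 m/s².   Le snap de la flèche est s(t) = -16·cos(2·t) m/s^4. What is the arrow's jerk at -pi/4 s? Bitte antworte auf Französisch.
Pour résoudre ceci, nous devons prendre 1 primitive de notre équation du snap s(t) = -16·cos(2·t). La primitive du snap est le jerk. En utilisant j(0) = 0, nous obtenons j(t) = -8·sin(2·t). De l'équation du jerk j(t) = -8·sin(2·t), nous substituons t = -pi/4 pour obtenir j = 8.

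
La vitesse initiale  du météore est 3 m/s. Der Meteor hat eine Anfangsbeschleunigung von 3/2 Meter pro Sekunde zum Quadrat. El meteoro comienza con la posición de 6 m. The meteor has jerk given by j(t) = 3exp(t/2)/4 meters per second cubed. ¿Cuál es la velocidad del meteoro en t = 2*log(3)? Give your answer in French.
Pour résoudre ceci, nous devons prendre 2 intégrales de notre équation du jerk j(t) = 3·exp(t/2)/4. En intégrant le jerk et en utilisant la condition initiale a(0) = 3/2, nous obtenons a(t) = 3·exp(t/2)/2. En intégrant l'accélération et en utilisant la condition initiale v(0) = 3, nous obtenons v(t) = 3·exp(t/2). Nous avons la vitesse v(t) = 3·exp(t/2). En substituant t = 2*log(3): v(2*log(3)) = 9.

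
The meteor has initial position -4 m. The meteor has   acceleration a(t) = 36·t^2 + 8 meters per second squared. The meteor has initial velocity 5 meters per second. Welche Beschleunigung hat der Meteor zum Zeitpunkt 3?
Mit a(t) = 36·t^2 + 8 und Einsetzen von t = 3, finden wir a = 332.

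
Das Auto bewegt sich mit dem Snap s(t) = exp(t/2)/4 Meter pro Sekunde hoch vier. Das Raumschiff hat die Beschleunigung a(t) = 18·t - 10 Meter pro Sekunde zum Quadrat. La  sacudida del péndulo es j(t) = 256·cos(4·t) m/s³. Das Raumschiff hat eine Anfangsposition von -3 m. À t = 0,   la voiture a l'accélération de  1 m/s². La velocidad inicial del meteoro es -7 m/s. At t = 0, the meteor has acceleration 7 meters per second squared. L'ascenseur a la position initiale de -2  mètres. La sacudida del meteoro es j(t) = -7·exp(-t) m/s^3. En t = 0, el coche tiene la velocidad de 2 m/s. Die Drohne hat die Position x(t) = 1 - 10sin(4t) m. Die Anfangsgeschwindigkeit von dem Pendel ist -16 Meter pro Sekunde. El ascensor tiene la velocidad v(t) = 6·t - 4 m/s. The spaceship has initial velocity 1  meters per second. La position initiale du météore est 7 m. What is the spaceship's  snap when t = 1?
We must differentiate our acceleration equation a(t) = 18·t - 10 2 times. Differentiating acceleration, we get jerk: j(t) = 18. The derivative of jerk gives snap: s(t) = 0. We have snap s(t) = 0. Substituting t = 1: s(1) = 0.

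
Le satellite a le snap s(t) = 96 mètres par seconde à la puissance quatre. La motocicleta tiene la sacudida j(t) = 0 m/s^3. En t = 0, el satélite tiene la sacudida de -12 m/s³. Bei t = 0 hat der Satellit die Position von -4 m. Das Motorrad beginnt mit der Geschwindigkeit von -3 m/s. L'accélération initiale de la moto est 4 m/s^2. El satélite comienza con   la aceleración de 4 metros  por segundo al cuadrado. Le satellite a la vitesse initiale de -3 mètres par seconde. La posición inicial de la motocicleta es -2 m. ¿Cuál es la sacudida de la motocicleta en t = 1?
De la ecuación de la sacudida j(t) = 0, sustituimos t = 1 para obtener j = 0.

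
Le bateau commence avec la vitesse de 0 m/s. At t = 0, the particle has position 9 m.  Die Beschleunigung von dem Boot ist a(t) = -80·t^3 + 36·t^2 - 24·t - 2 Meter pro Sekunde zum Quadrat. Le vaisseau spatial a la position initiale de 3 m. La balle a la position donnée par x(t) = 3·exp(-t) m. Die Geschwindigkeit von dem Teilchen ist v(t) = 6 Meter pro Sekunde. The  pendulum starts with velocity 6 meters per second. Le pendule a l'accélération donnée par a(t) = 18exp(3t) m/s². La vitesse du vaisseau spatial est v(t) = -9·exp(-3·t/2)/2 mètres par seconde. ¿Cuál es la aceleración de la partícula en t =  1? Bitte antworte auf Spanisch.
Debemos derivar nuestra ecuación de la velocidad v(t) = 6 1 vez. Tomando d/dt de v(t), encontramos a(t) = 0. Tenemos la aceleración a(t) = 0. Sustituyendo t = 1: a(1) = 0.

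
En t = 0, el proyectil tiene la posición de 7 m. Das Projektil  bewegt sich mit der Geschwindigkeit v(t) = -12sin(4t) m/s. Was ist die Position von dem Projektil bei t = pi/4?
Wir müssen die Stammfunktion unserer Gleichung für die Geschwindigkeit v(t) = -12·sin(4·t) 1-mal finden. Die Stammfunktion von der Geschwindigkeit, mit x(0) = 7, ergibt die Position: x(t) = 3·cos(4·t) + 4. Mit x(t) = 3·cos(4·t) + 4 und Einsetzen von t = pi/4, finden wir x = 1.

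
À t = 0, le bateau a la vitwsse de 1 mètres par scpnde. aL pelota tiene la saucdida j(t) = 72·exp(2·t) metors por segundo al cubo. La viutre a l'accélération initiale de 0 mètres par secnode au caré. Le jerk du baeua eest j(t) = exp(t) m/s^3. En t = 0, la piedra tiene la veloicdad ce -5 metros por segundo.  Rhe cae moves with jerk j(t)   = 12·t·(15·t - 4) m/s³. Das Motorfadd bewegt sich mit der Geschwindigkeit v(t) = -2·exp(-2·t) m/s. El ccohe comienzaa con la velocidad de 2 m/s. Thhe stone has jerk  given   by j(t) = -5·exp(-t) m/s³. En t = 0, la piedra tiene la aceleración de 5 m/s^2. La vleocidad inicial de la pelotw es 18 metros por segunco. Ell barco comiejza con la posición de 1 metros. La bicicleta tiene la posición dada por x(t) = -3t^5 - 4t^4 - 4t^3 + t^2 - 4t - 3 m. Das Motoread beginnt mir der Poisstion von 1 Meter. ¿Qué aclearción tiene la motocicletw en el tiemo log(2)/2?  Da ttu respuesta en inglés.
Starting from velocity v(t) = -2·exp(-2·t), we take 1 derivative. The derivative of velocity gives acceleration: a(t) = 4·exp(-2·t). Using a(t) = 4·exp(-2·t) and substituting t = log(2)/2, we find a = 2.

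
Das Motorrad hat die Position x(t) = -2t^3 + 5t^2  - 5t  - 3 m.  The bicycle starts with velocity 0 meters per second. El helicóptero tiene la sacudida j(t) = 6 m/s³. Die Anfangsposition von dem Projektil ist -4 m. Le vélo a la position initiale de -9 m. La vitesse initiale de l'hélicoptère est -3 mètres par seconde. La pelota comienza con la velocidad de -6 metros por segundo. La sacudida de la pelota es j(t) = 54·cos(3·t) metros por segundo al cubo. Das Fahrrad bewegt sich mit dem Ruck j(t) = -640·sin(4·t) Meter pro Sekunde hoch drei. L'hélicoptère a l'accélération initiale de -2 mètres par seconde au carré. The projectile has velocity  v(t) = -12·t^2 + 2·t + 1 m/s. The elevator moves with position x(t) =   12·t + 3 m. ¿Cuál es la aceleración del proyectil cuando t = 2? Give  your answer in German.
Um dies zu lösen, müssen wir 1 Ableitung unserer Gleichung für die Geschwindigkeit v(t) = -12·t^2 + 2·t + 1 nehmen. Mit d/dt von v(t) finden wir a(t) = 2 - 24·t. Mit a(t) = 2 - 24·t und Einsetzen von t = 2, finden wir a = -46.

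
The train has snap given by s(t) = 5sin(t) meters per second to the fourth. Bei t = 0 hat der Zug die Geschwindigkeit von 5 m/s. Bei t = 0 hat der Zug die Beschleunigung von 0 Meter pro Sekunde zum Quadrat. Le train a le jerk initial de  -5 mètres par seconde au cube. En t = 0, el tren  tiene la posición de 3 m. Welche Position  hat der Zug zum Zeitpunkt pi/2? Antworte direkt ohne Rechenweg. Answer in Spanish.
En t = pi/2, x = 8.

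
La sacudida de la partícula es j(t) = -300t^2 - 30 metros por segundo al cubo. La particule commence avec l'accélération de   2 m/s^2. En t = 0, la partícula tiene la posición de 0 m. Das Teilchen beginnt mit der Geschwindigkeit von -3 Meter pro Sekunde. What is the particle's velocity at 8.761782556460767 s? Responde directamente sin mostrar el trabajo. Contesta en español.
La respuesta es -148473.354118180.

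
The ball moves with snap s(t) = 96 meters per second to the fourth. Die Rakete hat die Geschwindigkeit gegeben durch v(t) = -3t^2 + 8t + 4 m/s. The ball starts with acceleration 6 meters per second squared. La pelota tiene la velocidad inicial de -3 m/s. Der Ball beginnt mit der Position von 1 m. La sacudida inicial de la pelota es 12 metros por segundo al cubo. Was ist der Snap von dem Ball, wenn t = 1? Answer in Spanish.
De la ecuación del snap s(t) = 96, sustituimos t = 1 para obtener s = 96.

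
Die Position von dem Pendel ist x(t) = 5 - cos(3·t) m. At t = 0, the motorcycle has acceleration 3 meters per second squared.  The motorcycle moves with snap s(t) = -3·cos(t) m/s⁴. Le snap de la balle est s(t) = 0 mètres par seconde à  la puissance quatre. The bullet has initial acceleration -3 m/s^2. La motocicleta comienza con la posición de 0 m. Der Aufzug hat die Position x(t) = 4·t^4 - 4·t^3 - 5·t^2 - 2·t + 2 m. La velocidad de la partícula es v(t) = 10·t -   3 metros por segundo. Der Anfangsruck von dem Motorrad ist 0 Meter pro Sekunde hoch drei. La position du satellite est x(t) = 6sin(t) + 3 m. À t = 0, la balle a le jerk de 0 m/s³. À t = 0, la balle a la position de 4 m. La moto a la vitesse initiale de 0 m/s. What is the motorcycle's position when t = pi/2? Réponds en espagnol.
Necesitamos integrar nuestra ecuación del snap s(t) = -3·cos(t) 4 veces. Integrando el snap y usando la condición inicial j(0) = 0, obtenemos j(t) = -3·sin(t). La integral de la sacudida es la aceleración. Usando a(0) = 3, obtenemos a(t) = 3·cos(t). La antiderivada de la aceleración es la velocidad. Usando v(0) = 0, obtenemos v(t) = 3·sin(t). Integrando la velocidad y usando la condición inicial x(0) = 0, obtenemos x(t) = 3 - 3·cos(t). Tenemos la posición x(t) = 3 - 3·cos(t). Sustituyendo t = pi/2: x(pi/2) = 3.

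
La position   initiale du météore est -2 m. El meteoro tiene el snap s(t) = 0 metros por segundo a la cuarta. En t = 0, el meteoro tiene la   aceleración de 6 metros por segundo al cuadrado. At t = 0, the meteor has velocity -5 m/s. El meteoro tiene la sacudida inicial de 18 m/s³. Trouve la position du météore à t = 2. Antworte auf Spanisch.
Partiendo del snap s(t) = 0, tomamos 4 integrales. La integral del snap es la sacudida. Usando j(0) = 18, obtenemos j(t) = 18. Integrando la sacudida y usando la condición inicial a(0) = 6, obtenemos a(t) = 18·t + 6. Integrando la aceleración y usando la condición inicial v(0) = -5, obtenemos v(t) = 9·t^2 + 6·t - 5. La integral de la velocidad es la posición. Usando x(0) = -2, obtenemos x(t) = 3·t^3 + 3·t^2 - 5·t - 2. Usando x(t) = 3·t^3 + 3·t^2 - 5·t - 2 y sustituyendo t = 2, encontramos x = 24.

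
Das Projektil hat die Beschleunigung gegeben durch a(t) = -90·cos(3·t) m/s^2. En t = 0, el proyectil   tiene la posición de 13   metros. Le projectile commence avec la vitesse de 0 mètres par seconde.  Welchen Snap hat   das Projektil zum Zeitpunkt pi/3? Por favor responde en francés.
Pour résoudre ceci, nous devons prendre 2 dérivées de notre équation de l'accélération a(t) = -90·cos(3·t). En prenant d/dt de a(t), nous trouvons j(t) = 270·sin(3·t). En dérivant le jerk, nous obtenons le snap: s(t) = 810·cos(3·t). De l'équation du snap s(t) = 810·cos(3·t), nous substituons t = pi/3 pour obtenir s = -810.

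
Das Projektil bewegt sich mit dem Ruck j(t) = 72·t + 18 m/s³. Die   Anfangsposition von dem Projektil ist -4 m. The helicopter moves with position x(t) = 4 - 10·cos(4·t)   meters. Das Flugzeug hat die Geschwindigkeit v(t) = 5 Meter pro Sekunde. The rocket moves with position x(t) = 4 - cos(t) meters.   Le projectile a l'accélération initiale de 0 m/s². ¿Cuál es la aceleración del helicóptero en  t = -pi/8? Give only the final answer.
La aceleración en t = -pi/8 es a = 0.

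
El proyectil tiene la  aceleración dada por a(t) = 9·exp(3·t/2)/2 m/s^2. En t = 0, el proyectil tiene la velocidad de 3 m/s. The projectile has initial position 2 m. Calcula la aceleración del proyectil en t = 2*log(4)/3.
De la ecuación de la aceleración a(t) = 9·exp(3·t/2)/2, sustituimos t = 2*log(4)/3 para obtener a = 18.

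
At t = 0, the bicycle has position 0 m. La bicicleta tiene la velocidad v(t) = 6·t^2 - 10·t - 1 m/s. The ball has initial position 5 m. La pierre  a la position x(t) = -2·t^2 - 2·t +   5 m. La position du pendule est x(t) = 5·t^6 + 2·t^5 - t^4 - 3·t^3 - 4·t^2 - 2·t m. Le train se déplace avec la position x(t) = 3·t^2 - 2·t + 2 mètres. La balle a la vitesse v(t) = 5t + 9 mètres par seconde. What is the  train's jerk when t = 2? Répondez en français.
En partant de la position x(t) = 3·t^2 - 2·t + 2, nous prenons 3 dérivées. La dérivée de la position donne la vitesse: v(t) = 6·t - 2. La dérivée de la vitesse donne l'accélération: a(t) = 6. En prenant d/dt de a(t), nous trouvons j(t) = 0. Nous avons le jerk j(t) = 0. En substituant t = 2: j(2) = 0.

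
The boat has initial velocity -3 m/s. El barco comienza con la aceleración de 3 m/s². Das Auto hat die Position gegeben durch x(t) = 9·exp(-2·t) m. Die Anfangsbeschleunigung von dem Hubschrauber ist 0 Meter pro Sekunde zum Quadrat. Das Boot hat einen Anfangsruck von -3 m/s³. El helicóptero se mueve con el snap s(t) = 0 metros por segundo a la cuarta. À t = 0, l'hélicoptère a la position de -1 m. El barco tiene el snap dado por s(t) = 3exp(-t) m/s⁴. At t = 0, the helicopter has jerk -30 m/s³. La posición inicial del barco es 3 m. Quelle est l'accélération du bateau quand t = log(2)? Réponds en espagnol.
Debemos encontrar la integral de nuestra ecuación del snap s(t) = 3·exp(-t) 2 veces. Integrando el snap y usando la condición inicial j(0) = -3, obtenemos j(t) = -3·exp(-t). La antiderivada de la sacudida es la aceleración. Usando a(0) = 3, obtenemos a(t) = 3·exp(-t). De la ecuación de la aceleración a(t) = 3·exp(-t), sustituimos t = log(2) para obtener a = 3/2.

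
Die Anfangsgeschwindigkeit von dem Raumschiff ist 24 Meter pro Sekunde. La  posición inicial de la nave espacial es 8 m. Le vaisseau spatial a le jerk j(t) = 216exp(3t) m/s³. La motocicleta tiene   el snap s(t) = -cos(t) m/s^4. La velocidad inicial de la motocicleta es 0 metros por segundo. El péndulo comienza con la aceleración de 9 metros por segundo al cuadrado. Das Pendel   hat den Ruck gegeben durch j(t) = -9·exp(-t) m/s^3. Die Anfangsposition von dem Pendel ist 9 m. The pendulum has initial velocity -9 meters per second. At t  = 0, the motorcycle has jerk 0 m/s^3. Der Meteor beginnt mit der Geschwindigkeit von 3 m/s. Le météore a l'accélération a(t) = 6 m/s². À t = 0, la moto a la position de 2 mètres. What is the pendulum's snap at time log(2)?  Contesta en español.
Para resolver esto, necesitamos tomar 1 derivada de nuestra ecuación de la sacudida j(t) = -9·exp(-t). Derivando la sacudida, obtenemos el snap: s(t) = 9·exp(-t). De la ecuación del snap s(t) = 9·exp(-t), sustituimos t = log(2) para obtener s = 9/2.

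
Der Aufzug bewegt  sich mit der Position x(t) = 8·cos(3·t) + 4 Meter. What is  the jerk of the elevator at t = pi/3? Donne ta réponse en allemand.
Ausgehend von der Position x(t) = 8·cos(3·t) + 4, nehmen wir 3 Ableitungen. Die Ableitung von der Position ergibt die Geschwindigkeit: v(t) = -24·sin(3·t). Die Ableitung von der Geschwindigkeit ergibt die Beschleunigung: a(t) = -72·cos(3·t). Die Ableitung von der Beschleunigung ergibt den Ruck: j(t) = 216·sin(3·t). Aus der Gleichung für den Ruck j(t) = 216·sin(3·t), setzen wir t = pi/3 ein und erhalten j = 0.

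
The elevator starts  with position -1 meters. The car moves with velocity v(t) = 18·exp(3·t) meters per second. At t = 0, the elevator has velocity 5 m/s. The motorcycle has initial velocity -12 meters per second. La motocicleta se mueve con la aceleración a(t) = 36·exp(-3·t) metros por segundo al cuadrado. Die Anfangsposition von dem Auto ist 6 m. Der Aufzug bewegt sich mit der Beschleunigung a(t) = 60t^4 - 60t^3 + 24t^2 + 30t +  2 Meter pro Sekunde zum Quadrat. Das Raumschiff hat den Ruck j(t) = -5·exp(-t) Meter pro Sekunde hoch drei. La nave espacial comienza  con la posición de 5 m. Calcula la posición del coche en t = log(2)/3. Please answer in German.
Wir müssen unsere Gleichung für die Geschwindigkeit v(t) = 18·exp(3·t) 1-mal integrieren. Durch Integration von der Geschwindigkeit und Verwendung der Anfangsbedingung x(0) = 6, erhalten wir x(t) = 6·exp(3·t). Aus der Gleichung für die Position x(t) = 6·exp(3·t), setzen wir t = log(2)/3 ein und erhalten x = 12.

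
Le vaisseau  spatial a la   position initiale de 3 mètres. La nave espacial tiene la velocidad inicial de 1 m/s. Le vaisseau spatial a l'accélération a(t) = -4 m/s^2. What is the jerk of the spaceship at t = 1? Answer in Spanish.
Para resolver esto, necesitamos tomar 1 derivada de nuestra ecuación de la aceleración a(t) = -4. Derivando la aceleración, obtenemos la sacudida: j(t) = 0. Tenemos la sacudida j(t) = 0. Sustituyendo t = 1: j(1) = 0.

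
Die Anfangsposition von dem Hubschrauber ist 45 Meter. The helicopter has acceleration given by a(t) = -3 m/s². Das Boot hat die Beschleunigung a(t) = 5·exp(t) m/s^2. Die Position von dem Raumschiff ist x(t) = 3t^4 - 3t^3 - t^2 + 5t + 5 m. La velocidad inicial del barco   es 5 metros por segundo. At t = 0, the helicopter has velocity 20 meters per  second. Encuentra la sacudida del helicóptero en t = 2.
Para resolver esto, necesitamos tomar 1 derivada de nuestra ecuación de la aceleración a(t) = -3. Tomando d/dt de a(t), encontramos j(t) = 0. Tenemos la sacudida j(t) = 0. Sustituyendo t = 2: j(2) = 0.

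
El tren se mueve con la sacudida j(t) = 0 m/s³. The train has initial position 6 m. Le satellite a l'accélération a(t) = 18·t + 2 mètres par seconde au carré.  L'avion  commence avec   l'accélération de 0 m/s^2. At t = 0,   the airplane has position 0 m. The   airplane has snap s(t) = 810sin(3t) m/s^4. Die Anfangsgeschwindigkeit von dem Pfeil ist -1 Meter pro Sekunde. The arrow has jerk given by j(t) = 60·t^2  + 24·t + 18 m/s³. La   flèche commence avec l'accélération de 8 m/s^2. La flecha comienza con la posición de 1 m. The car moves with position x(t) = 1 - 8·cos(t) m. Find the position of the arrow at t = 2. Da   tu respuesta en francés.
Pour résoudre ceci, nous devons prendre 3 intégrales de notre équation du jerk j(t) = 60·t^2 + 24·t + 18. En prenant ∫j(t)dt et en appliquant a(0) = 8, nous trouvons a(t) = 20·t^3 + 12·t^2 + 18·t + 8. L'intégrale de l'accélération est la vitesse. En utilisant v(0) = -1, nous obtenons v(t) = 5·t^4 + 4·t^3 + 9·t^2 + 8·t - 1. En prenant ∫v(t)dt et en appliquant x(0) = 1, nous trouvons x(t) = t^5 + t^4 + 3·t^3 + 4·t^2 - t + 1. En utilisant x(t) = t^5 + t^4 + 3·t^3 + 4·t^2 - t + 1 et en substituant t = 2, nous trouvons x = 87.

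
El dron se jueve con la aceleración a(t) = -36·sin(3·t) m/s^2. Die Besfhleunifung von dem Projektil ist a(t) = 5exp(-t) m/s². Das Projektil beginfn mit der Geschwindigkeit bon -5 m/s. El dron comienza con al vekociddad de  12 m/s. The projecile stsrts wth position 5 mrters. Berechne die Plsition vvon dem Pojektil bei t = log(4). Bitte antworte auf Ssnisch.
Debemos encontrar la integral de nuestra ecuación de la aceleración a(t) = 5·exp(-t) 2 veces. Integrando la aceleración y usando la condición inicial v(0) = -5, obtenemos v(t) = -5·exp(-t). Tomando ∫v(t)dt y aplicando x(0) = 5, encontramos x(t) = 5·exp(-t). De la ecuación de la posición x(t) = 5·exp(-t), sustituimos t = log(4) para obtener x = 5/4.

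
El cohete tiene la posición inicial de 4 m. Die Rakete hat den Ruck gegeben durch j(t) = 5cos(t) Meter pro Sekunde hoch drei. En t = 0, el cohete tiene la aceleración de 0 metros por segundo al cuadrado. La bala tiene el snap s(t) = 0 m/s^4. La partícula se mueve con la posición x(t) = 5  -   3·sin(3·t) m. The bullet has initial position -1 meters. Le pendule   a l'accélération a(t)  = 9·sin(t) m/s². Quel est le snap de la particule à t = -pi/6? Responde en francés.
Pour résoudre ceci, nous devons prendre 4 dérivées de notre équation de la position x(t) = 5 - 3·sin(3·t). En prenant d/dt de x(t), nous trouvons v(t) = -9·cos(3·t). En prenant d/dt de v(t), nous trouvons a(t) = 27·sin(3·t). En dérivant l'accélération, nous obtenons le jerk: j(t) = 81·cos(3·t). En dérivant le jerk, nous obtenons le snap: s(t) = -243·sin(3·t). De l'équation du snap s(t) = -243·sin(3·t), nous substituons t = -pi/6 pour obtenir s = 243.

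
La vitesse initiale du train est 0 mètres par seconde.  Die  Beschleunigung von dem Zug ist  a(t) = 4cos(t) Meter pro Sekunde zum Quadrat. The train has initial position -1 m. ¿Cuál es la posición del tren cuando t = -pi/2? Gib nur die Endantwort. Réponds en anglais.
The answer is 3.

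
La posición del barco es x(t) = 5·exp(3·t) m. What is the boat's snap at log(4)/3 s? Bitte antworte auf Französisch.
Pour résoudre ceci, nous devons prendre 4 dérivées de notre équation de la position x(t) = 5·exp(3·t). En prenant d/dt de x(t), nous trouvons v(t) = 15·exp(3·t). La dérivée de la vitesse donne l'accélération: a(t) = 45·exp(3·t). En prenant d/dt de a(t), nous trouvons j(t) = 135·exp(3·t). En prenant d/dt de j(t), nous trouvons s(t) = 405·exp(3·t). Nous avons le snap s(t) = 405·exp(3·t). En substituant t = log(4)/3: s(log(4)/3) = 1620.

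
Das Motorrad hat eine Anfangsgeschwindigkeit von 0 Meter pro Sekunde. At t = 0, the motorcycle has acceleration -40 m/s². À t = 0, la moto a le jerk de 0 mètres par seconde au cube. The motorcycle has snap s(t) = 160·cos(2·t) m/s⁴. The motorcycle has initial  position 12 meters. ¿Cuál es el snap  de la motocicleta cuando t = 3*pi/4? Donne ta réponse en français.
Nous avons le snap s(t) = 160·cos(2·t). En substituant t = 3*pi/4: s(3*pi/4) = 0.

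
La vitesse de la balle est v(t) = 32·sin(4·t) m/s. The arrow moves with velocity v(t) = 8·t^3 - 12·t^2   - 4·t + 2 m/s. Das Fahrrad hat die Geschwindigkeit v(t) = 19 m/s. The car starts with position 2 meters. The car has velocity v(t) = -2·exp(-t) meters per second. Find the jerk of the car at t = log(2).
To solve this, we need to take 2 derivatives of our velocity equation v(t) = -2·exp(-t). The derivative of velocity gives acceleration: a(t) = 2·exp(-t). The derivative of acceleration gives jerk: j(t) = -2·exp(-t). Using j(t) = -2·exp(-t) and substituting t = log(2), we find j = -1.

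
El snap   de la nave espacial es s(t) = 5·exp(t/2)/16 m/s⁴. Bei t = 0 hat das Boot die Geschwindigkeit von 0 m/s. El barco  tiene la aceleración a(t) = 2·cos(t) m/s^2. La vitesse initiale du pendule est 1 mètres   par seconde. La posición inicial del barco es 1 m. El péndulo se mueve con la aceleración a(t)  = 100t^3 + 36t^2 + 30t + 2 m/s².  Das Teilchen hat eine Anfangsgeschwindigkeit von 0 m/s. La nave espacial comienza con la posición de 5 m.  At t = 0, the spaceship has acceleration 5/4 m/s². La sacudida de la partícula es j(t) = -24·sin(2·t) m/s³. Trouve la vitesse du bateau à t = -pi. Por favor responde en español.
Partiendo de la aceleración a(t) = 2·cos(t), tomamos 1 integral. Tomando ∫a(t)dt y aplicando v(0) = 0, encontramos v(t) = 2·sin(t). De la ecuación de la velocidad v(t) = 2·sin(t), sustituimos t = -pi para obtener v = 0.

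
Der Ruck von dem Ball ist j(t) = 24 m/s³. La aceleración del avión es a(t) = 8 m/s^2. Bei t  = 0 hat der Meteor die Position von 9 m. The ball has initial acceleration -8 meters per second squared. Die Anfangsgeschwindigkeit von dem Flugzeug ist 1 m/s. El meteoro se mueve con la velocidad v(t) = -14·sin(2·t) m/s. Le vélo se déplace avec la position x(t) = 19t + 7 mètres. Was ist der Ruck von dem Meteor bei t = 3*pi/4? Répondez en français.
En partant de la vitesse v(t) = -14·sin(2·t), nous prenons 2 dérivées. En dérivant la vitesse, nous obtenons l'accélération: a(t) = -28·cos(2·t). La dérivée de l'accélération donne le jerk: j(t) = 56·sin(2·t). En utilisant j(t) = 56·sin(2·t) et en substituant t = 3*pi/4, nous trouvons j = -56.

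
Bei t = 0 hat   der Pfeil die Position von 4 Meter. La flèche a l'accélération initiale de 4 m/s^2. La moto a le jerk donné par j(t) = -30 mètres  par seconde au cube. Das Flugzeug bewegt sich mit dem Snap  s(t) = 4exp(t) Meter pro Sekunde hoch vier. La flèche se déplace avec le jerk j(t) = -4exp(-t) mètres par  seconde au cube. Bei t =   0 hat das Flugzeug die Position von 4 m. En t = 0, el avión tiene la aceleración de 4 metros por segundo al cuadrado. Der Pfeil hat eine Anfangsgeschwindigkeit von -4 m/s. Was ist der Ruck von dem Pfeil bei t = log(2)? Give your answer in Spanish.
Usando j(t) = -4·exp(-t) y sustituyendo t = log(2), encontramos j = -2.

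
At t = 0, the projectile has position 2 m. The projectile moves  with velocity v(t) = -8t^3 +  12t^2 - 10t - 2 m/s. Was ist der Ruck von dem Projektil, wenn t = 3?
Ausgehend von der Geschwindigkeit v(t) = -8·t^3 + 12·t^2 - 10·t - 2, nehmen wir 2 Ableitungen. Mit d/dt von v(t) finden wir a(t) = -24·t^2 + 24·t - 10. Durch Ableiten von der Beschleunigung erhalten wir den Ruck: j(t) = 24 - 48·t. Wir haben den Ruck j(t) = 24 - 48·t. Durch Einsetzen von t = 3: j(3) = -120.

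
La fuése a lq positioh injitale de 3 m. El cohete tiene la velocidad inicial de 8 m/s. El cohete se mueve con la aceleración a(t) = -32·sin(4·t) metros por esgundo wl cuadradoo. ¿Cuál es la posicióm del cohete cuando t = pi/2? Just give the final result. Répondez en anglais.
x(pi/2) = 3.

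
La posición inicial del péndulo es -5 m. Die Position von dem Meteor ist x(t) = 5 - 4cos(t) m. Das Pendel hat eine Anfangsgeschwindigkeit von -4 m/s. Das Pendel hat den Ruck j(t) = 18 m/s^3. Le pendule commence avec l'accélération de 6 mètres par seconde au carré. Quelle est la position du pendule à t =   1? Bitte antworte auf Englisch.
We need to integrate our jerk equation j(t) = 18 3 times. Integrating jerk and using the initial condition a(0) = 6, we get a(t) = 18·t + 6. The antiderivative of acceleration is velocity. Using v(0) = -4, we get v(t) = 9·t^2 + 6·t - 4. Taking ∫v(t)dt and applying x(0) = -5, we find x(t) = 3·t^3 + 3·t^2 - 4·t - 5. We have position x(t) = 3·t^3 + 3·t^2 - 4·t - 5. Substituting t = 1: x(1) = -3.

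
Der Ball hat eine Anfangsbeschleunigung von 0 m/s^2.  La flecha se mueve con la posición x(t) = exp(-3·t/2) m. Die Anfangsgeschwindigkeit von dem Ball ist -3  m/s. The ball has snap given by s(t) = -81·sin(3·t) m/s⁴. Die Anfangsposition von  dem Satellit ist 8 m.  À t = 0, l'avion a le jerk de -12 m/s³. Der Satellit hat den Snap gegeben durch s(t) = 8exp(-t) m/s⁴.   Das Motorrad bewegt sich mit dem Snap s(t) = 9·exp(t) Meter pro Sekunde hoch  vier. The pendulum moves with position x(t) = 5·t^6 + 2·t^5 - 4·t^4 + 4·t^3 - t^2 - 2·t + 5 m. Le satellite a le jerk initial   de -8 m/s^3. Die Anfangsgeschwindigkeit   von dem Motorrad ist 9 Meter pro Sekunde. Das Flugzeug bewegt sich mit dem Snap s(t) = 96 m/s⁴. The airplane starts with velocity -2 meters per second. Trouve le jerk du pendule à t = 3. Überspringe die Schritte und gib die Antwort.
À t = 3, j = 17016.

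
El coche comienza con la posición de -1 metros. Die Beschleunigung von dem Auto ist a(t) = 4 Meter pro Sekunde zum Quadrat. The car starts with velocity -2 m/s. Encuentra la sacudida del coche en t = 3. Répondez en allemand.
Wir müssen unsere Gleichung für die Beschleunigung a(t) = 4 1-mal ableiten. Durch Ableiten von der Beschleunigung erhalten wir den Ruck: j(t) = 0. Aus der Gleichung für den Ruck j(t) = 0, setzen wir t = 3 ein und erhalten j = 0.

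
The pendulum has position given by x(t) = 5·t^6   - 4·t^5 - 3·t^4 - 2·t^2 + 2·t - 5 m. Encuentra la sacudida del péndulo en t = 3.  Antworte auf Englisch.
We must differentiate our position equation x(t) = 5·t^6 - 4·t^5 - 3·t^4 - 2·t^2 + 2·t - 5 3 times. Differentiating position, we get velocity: v(t) = 30·t^5 - 20·t^4 - 12·t^3 - 4·t + 2. Differentiating velocity, we get acceleration: a(t) = 150·t^4 - 80·t^3 - 36·t^2 - 4. Taking d/dt of a(t), we find j(t) = 600·t^3 - 240·t^2 - 72·t. We have jerk j(t) = 600·t^3 - 240·t^2 - 72·t. Substituting t = 3: j(3) = 13824.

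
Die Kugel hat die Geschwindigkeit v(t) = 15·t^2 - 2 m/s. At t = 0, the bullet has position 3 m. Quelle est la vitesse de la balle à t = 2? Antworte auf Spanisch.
De la ecuación de la velocidad v(t) = 15·t^2 - 2, sustituimos t = 2 para obtener v = 58.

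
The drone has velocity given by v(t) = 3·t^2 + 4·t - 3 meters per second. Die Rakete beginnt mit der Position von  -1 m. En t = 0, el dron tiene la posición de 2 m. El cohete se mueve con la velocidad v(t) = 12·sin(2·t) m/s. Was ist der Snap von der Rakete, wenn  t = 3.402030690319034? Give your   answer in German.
Um dies zu lösen, müssen wir 3 Ableitungen unserer Gleichung für die Geschwindigkeit v(t) = 12·sin(2·t) nehmen. Durch Ableiten von der Geschwindigkeit erhalten wir die Beschleunigung: a(t) = 24·cos(2·t). Die Ableitung von der Beschleunigung ergibt den Ruck: j(t) = -48·sin(2·t). Die Ableitung von dem Ruck ergibt den Snap: s(t) = -96·cos(2·t). Mit s(t) = -96·cos(2·t) und Einsetzen von t = 3.402030690319034, finden wir s = -83.2688201476696.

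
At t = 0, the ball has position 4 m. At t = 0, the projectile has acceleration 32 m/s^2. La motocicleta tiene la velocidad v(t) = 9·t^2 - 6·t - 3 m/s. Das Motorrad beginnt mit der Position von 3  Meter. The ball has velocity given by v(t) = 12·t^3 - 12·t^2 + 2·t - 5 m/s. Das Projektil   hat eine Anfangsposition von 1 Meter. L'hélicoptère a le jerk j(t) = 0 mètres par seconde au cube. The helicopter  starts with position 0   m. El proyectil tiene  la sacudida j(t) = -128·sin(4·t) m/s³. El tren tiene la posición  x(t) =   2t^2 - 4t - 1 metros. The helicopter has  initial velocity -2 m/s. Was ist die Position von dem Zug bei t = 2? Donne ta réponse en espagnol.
Usando x(t) = 2·t^2 - 4·t - 1 y sustituyendo t = 2, encontramos x = -1.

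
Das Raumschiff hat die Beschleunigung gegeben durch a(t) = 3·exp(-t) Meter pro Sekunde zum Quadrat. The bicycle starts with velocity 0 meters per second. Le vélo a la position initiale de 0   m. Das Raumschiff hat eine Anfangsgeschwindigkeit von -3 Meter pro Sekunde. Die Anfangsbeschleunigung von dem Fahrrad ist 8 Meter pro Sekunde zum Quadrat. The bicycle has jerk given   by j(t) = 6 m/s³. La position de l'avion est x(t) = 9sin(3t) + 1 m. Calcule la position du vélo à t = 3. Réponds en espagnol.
Debemos encontrar la integral de nuestra ecuación de la sacudida j(t) = 6 3 veces. Tomando ∫j(t)dt y aplicando a(0) = 8, encontramos a(t) = 6·t + 8. La antiderivada de la aceleración es la velocidad. Usando v(0) = 0, obtenemos v(t) = t·(3·t + 8). Integrando la velocidad y usando la condición inicial x(0) = 0, obtenemos x(t) = t^3 + 4·t^2. De la ecuación de la posición x(t) = t^3 + 4·t^2, sustituimos t = 3 para obtener x = 63.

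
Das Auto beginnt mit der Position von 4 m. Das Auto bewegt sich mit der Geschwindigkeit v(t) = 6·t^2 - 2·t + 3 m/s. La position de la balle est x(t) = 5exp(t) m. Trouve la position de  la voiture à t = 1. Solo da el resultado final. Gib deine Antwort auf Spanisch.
La respuesta es 8.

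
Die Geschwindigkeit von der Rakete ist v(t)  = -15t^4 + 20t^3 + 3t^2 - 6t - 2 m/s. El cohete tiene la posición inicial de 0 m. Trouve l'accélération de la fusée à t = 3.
Pour résoudre ceci, nous devons prendre 1 dérivée de notre équation de la vitesse v(t) = -15·t^4 + 20·t^3 + 3·t^2 - 6·t - 2. En prenant d/dt de v(t), nous trouvons a(t) = -60·t^3 + 60·t^2 + 6·t - 6. Nous avons l'accélération a(t) = -60·t^3 + 60·t^2 + 6·t - 6. En substituant t = 3: a(3) = -1068.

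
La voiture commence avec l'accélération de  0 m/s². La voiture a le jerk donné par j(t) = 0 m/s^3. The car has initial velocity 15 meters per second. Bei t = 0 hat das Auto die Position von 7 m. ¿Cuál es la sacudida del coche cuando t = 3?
Usando j(t) = 0 y sustituyendo t = 3, encontramos j = 0.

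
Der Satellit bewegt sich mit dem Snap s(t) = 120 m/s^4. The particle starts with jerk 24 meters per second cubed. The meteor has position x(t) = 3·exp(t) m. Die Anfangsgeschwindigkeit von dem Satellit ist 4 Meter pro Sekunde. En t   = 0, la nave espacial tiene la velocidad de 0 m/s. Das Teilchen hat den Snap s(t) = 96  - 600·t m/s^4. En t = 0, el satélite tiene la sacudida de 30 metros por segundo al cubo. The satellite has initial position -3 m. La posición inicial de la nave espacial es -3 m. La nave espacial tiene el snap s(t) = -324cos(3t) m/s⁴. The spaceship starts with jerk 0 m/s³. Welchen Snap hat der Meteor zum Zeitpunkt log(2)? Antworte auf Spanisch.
Debemos derivar nuestra ecuación de la posición x(t) = 3·exp(t) 4 veces. Derivando la posición, obtenemos la velocidad: v(t) = 3·exp(t). Derivando la velocidad, obtenemos la aceleración: a(t) = 3·exp(t). Derivando la aceleración, obtenemos la sacudida: j(t) = 3·exp(t). Tomando d/dt de j(t), encontramos s(t) = 3·exp(t). Usando s(t) = 3·exp(t) y sustituyendo t = log(2), encontramos s = 6.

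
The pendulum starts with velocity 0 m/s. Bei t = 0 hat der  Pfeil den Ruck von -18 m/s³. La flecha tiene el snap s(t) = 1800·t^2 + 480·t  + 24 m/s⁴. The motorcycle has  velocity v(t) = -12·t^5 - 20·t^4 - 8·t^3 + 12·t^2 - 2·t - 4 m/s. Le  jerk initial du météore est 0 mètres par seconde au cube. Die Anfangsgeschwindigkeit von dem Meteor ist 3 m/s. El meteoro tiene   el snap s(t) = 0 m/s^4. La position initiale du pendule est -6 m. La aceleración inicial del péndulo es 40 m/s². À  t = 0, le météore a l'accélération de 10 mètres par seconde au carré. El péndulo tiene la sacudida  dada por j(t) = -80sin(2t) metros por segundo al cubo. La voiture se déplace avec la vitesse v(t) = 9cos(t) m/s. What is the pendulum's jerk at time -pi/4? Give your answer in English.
From the given jerk equation j(t) = -80·sin(2·t), we substitute t = -pi/4 to get j = 80.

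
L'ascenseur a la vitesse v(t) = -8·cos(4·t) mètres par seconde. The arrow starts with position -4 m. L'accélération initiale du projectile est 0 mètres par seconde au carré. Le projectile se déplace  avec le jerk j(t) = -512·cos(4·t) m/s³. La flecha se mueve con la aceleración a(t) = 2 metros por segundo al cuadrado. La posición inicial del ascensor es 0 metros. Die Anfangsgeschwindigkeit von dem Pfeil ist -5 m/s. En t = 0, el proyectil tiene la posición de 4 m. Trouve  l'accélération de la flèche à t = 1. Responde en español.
Tenemos la aceleración a(t) = 2. Sustituyendo t = 1: a(1) = 2.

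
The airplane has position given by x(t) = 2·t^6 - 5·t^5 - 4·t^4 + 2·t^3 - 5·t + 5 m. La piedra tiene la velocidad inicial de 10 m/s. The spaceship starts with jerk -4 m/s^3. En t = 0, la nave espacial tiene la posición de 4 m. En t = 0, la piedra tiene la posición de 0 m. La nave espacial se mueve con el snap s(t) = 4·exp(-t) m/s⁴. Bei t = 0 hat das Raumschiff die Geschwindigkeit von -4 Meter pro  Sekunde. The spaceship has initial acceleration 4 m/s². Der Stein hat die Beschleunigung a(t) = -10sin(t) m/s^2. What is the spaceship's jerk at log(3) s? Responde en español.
Debemos encontrar la integral de nuestra ecuación del snap s(t) = 4·exp(-t) 1 vez. La integral del snap, con j(0) = -4, da la sacudida: j(t) = -4·exp(-t). Usando j(t) = -4·exp(-t) y sustituyendo t = log(3), encontramos j = -4/3.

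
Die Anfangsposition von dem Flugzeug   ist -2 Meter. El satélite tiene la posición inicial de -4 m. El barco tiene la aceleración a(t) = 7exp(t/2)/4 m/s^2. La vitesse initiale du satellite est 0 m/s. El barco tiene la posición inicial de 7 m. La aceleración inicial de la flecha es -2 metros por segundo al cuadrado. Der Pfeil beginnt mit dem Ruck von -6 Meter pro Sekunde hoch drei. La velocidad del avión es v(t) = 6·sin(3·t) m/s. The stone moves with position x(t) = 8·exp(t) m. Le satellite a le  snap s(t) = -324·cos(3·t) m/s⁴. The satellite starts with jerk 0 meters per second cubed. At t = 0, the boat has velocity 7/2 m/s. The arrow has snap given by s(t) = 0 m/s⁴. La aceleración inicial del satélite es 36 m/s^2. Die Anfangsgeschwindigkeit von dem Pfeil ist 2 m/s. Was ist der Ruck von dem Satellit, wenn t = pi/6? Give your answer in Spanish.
Para resolver esto, necesitamos tomar 1 integral de nuestra ecuación del snap s(t) = -324·cos(3·t). Tomando ∫s(t)dt y aplicando j(0) = 0, encontramos j(t) = -108·sin(3·t). Tenemos la sacudida j(t) = -108·sin(3·t). Sustituyendo t = pi/6: j(pi/6) = -108.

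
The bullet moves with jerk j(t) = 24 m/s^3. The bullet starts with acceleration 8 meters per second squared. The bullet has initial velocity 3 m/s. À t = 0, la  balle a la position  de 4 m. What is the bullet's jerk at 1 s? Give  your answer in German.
Mit j(t) = 24 und Einsetzen von t = 1, finden wir j = 24.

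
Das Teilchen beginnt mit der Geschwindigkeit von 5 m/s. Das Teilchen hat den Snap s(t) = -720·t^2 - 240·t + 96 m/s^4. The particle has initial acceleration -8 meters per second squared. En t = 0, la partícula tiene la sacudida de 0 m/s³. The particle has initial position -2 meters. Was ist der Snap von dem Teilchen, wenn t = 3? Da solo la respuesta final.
s(3) = -7104.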